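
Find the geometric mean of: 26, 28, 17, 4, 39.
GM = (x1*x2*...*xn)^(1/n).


Product = 26 × 28 × 17 × 4 × 39 = 1930656
GM = 1930656^(1/5) = 18.0776

GM = 18.0776


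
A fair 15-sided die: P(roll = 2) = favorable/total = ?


Favorable outcomes (roll = 2): 1
Total outcomes = 15
P = 1/15 = 0.0667

P = 0.0667


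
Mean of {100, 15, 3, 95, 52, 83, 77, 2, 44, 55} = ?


Sum = 100 + 15 + 3 + 95 + 52 + 83 + 77 + 2 + 44 + 55 = 526
n = 10
Mean = 526/10 = 52.6000

Mean = 52.6000


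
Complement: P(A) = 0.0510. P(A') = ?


P(not A) = 1 - 0.0510 = 0.9490

P(not A) = 0.9490


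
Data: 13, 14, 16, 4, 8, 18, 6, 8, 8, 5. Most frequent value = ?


Frequencies: 4:1, 5:1, 6:1, 8:3, 13:1, 14:1, 16:1, 18:1
Max frequency = 3
Mode = 8

Mode = 8


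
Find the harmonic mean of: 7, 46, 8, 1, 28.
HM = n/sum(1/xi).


Sum of reciprocals = 1/7 + 1/46 + 1/8 + 1/1 + 1/28 = 1.325311
HM = 5/1.325311 = 3.7727

HM = 3.7727


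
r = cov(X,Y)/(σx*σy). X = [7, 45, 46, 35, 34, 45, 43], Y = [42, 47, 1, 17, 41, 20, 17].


Mean X = 36.4286, Mean Y = 26.4286
SD X = 12.849204, SD Y = 15.782967
Cov = -94.897959
r = -94.897959/(12.849204*15.782967) = -0.4679

r = -0.4679


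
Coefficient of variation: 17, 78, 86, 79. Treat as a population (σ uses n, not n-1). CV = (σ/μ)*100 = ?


Mean = 65.0000
SD = 27.8837
CV = (27.8837/65.0000)*100 = 42.8980%

CV = 42.8980%


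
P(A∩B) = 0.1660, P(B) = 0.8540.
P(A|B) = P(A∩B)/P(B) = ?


P(A|B) = 0.1660/0.8540 = 0.1944

P(A|B) = 0.1944


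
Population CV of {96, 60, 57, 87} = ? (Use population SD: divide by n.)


Mean = 75.0000
SD = 16.8375
CV = (16.8375/75.0000)*100 = 22.4499%

CV = 22.4499%


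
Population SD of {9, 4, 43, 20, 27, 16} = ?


Mean = 19.8333
Variance = 161.8056
SD = sqrt(161.8056) = 12.7203

SD = 12.7203


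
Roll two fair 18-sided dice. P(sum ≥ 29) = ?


Total outcomes = 18×18 = 324
Favorable (sum ≥ 29): 36
P = 36/324 = 0.1111

P = 0.1111


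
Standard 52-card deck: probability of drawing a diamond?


13 diamonds in 52 cards
P = 13/52 = 0.2500

P = 0.2500


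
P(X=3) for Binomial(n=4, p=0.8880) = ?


C(4,3) = 4
p^3 = 0.700227
(1-p)^1 = 0.112000
P = 4 * 0.700227 * 0.112000 = 0.3137

P(X=3) = 0.3137


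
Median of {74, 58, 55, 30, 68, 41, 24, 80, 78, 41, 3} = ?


Sorted: 3, 24, 30, 41, 41, 55, 58, 68, 74, 78, 80
n = 11 (odd)
Middle value = 55

Median = 55


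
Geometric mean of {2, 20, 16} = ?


Product = 2 × 20 × 16 = 640
GM = 640^(1/3) = 8.6177

GM = 8.6177


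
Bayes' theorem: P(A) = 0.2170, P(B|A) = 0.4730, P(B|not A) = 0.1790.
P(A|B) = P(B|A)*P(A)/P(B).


P(B) = P(B|A)*P(A) + P(B|A')*P(A')
= 0.4730*0.2170 + 0.1790*0.7830
= 0.102641 + 0.140157 = 0.242798
P(A|B) = 0.102641/0.242798 = 0.4227

P(A|B) = 0.4227


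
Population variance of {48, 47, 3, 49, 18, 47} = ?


Mean = 35.3333
Squared deviations: 160.4444, 136.1111, 1045.4444, 186.7778, 300.4444, 136.1111
Sum = 1965.3333
Variance = 1965.3333/6 = 327.5556

Variance = 327.5556


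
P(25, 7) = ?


P(25,7) = 25!/18!
= 15511210043330985984000000/6402373705728000
= 2422728000

P(25,7) = 2422728000


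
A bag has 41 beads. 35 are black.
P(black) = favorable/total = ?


P = 35/41 = 0.8537

P = 0.8537


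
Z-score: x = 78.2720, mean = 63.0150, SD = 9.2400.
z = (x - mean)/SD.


z = (78.2720 - 63.0150)/9.2400
= 15.2570/9.2400
= 1.6512

z = 1.6512


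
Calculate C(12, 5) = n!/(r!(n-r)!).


C(12,5) = 12!/(5! × 7!)
= 479001600/(120 × 5040)
= 792

C(12,5) = 792


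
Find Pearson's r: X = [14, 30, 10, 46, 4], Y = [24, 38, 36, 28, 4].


Mean X = 20.8000, Mean Y = 26.0000
SD X = 15.263027, SD Y = 12.132601
Cov = 87.200000
r = 87.200000/(15.263027*12.132601) = 0.4709

r = 0.4709


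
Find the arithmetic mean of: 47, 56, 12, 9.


Sum = 47 + 56 + 12 + 9 = 124
n = 4
Mean = 124/4 = 31.0000

Mean = 31.0000


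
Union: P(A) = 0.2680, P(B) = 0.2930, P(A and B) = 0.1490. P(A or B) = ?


P(A∪B) = 0.2680 + 0.2930 - 0.1490
= 0.5610 - 0.1490
= 0.4120

P(A∪B) = 0.4120


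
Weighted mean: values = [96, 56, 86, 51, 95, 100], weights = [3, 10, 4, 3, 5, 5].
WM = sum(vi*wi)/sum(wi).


Numerator = 96*3 + 56*10 + 86*4 + 51*3 + 95*5 + 100*5 = 2320
Denominator = 3 + 10 + 4 + 3 + 5 + 5 = 30
WM = 2320/30 = 77.3333

WM = 77.3333


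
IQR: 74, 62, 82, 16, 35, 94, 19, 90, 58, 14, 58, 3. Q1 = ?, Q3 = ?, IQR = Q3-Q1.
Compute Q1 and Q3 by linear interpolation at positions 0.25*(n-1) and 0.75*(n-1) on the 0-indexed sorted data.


Sorted: 3, 14, 16, 19, 35, 58, 58, 62, 74, 82, 90, 94
Q1 (25th %ile) = 18.2500
Q3 (75th %ile) = 76.0000
IQR = 76.0000 - 18.2500 = 57.7500

IQR = 57.7500


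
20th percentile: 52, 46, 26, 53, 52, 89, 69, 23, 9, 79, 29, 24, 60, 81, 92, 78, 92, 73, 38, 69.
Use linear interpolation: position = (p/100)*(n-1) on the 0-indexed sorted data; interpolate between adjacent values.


Sorted: 9, 23, 24, 26, 29, 38, 46, 52, 52, 53, 60, 69, 69, 73, 78, 79, 81, 89, 92, 92
n = 20
Index = 20/100 * 19 = 3.8000
Lower = data[3] = 26, Upper = data[4] = 29
P20 = 26 + 0.8000*(3) = 28.4000

P20 = 28.4000


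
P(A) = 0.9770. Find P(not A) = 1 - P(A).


P(not A) = 1 - 0.9770 = 0.0230

P(not A) = 0.0230


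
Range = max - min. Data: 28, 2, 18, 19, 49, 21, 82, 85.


Max = 85, Min = 2
Range = 85 - 2 = 83

Range = 83


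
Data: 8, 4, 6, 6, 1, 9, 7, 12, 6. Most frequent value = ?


Frequencies: 1:1, 4:1, 6:3, 7:1, 8:1, 9:1, 12:1
Max frequency = 3
Mode = 6

Mode = 6


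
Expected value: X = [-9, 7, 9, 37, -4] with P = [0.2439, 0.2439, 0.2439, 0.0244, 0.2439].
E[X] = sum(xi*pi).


E[X] = -9*0.2439 + 7*0.2439 + 9*0.2439 + 37*0.0244 - 4*0.2439
= -2.1951 + 1.7073 + 2.1951 + 0.9028 - 0.9756
= 1.6345

E[X] = 1.6345


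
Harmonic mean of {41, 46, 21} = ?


Sum of reciprocals = 1/41 + 1/46 + 1/21 = 0.093748
HM = 3/0.093748 = 32.0005

HM = 32.0005


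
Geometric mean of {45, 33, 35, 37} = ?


Product = 45 × 33 × 35 × 37 = 1923075
GM = 1923075^(1/4) = 37.2391

GM = 37.2391


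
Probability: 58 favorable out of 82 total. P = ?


P = 58/82 = 0.7073

P = 0.7073


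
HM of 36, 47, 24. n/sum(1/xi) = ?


Sum of reciprocals = 1/36 + 1/47 + 1/24 = 0.090721
HM = 3/0.090721 = 33.0684

HM = 33.0684


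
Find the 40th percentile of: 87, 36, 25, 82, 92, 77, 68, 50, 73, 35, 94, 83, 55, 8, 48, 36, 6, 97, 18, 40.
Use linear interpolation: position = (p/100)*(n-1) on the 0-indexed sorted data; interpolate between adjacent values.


Sorted: 6, 8, 18, 25, 35, 36, 36, 40, 48, 50, 55, 68, 73, 77, 82, 83, 87, 92, 94, 97
n = 20
Index = 40/100 * 19 = 7.6000
Lower = data[7] = 40, Upper = data[8] = 48
P40 = 40 + 0.6000*(8) = 44.8000

P40 = 44.8000


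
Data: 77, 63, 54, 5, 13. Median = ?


Sorted: 5, 13, 54, 63, 77
n = 5 (odd)
Middle value = 54

Median = 54


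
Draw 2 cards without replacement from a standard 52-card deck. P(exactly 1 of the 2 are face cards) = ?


Hypergeometric: P(X=1) = C(12,1)·C(40,1) / C(52,2)
= 12 × 40 / 1326
= 480/1326 = 0.3620

P = 0.3620


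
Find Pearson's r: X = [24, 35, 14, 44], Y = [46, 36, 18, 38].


Mean X = 29.2500, Mean Y = 34.5000
SD X = 11.299889, SD Y = 10.234745
Cov = 62.875000
r = 62.875000/(11.299889*10.234745) = 0.5437

r = 0.5437


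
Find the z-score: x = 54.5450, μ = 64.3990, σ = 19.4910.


z = (54.5450 - 64.3990)/19.4910
= -9.8540/19.4910
= -0.5056

z = -0.5056


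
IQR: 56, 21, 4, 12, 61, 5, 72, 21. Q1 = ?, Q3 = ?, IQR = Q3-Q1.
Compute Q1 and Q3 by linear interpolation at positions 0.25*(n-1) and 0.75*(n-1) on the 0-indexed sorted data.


Sorted: 4, 5, 12, 21, 21, 56, 61, 72
Q1 (25th %ile) = 10.2500
Q3 (75th %ile) = 57.2500
IQR = 57.2500 - 10.2500 = 47.0000

IQR = 47.0000


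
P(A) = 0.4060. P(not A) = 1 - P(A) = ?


P(not A) = 1 - 0.4060 = 0.5940

P(not A) = 0.5940


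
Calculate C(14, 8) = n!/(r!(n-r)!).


C(14,8) = 14!/(8! × 6!)
= 87178291200/(40320 × 720)
= 3003

C(14,8) = 3003


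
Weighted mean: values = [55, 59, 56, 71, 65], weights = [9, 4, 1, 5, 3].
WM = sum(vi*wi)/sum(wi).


Numerator = 55*9 + 59*4 + 56*1 + 71*5 + 65*3 = 1337
Denominator = 9 + 4 + 1 + 5 + 3 = 22
WM = 1337/22 = 60.7727

WM = 60.7727


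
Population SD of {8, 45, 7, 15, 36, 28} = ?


Mean = 23.1667
Variance = 203.8056
SD = sqrt(203.8056) = 14.2760

SD = 14.2760


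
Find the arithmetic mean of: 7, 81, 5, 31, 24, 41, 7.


Sum = 7 + 81 + 5 + 31 + 24 + 41 + 7 = 196
n = 7
Mean = 196/7 = 28.0000

Mean = 28.0000


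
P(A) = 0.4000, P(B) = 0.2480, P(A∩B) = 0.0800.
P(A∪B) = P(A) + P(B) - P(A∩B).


P(A∪B) = 0.4000 + 0.2480 - 0.0800
= 0.6480 - 0.0800
= 0.5680

P(A∪B) = 0.5680


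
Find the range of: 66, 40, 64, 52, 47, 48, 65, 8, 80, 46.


Max = 80, Min = 8
Range = 80 - 8 = 72

Range = 72


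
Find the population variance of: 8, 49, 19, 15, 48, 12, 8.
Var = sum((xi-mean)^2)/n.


Mean = 22.7143
Squared deviations: 216.5102, 690.9388, 13.7959, 59.5102, 639.3673, 114.7959, 216.5102
Sum = 1951.4286
Variance = 1951.4286/7 = 278.7755

Variance = 278.7755


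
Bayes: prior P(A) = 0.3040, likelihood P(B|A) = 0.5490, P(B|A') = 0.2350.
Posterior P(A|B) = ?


P(B) = P(B|A)*P(A) + P(B|A')*P(A')
= 0.5490*0.3040 + 0.2350*0.6960
= 0.166896 + 0.163560 = 0.330456
P(A|B) = 0.166896/0.330456 = 0.5050

P(A|B) = 0.5050


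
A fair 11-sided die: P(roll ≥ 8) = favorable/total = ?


Favorable outcomes (roll ≥ 8): 4
Total outcomes = 11
P = 4/11 = 0.3636

P = 0.3636


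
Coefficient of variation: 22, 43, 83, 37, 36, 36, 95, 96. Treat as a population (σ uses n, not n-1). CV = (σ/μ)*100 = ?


Mean = 56.0000
SD = 28.1425
CV = (28.1425/56.0000)*100 = 50.2545%

CV = 50.2545%


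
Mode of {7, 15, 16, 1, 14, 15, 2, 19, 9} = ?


Frequencies: 1:1, 2:1, 7:1, 9:1, 14:1, 15:2, 16:1, 19:1
Max frequency = 2
Mode = 15

Mode = 15


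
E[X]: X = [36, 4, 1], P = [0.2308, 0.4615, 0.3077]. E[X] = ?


E[X] = 36*0.2308 + 4*0.4615 + 1*0.3077
= 8.3088 + 1.8460 + 0.3077
= 10.4625

E[X] = 10.4625


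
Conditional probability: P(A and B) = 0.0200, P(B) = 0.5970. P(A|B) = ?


P(A|B) = 0.0200/0.5970 = 0.0335

P(A|B) = 0.0335


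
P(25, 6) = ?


P(25,6) = 25!/19!
= 15511210043330985984000000/121645100408832000
= 127512000

P(25,6) = 127512000


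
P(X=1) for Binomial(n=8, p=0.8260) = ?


C(8,1) = 8
p^1 = 0.826000
(1-p)^7 = 4.828861e-06
P = 8 * 0.826000 * 4.828861e-06 = 3.1909e-05

P(X=1) = 3.1909e-05


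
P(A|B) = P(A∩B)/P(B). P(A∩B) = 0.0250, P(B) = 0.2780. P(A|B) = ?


P(A|B) = 0.0250/0.2780 = 0.0899

P(A|B) = 0.0899


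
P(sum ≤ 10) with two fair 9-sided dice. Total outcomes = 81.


Total outcomes = 9×9 = 81
Favorable (sum ≤ 10): 45
P = 45/81 = 0.5556

P = 0.5556


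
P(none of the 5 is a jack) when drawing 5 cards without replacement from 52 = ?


P(no jacks) = (48/52) × (47/51) × (46/50) × (45/49) × (44/48)
= 0.6588

P = 0.6588


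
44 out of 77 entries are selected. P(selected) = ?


P = 44/77 = 0.5714

P = 0.5714


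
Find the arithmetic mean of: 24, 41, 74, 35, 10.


Sum = 24 + 41 + 74 + 35 + 10 = 184
n = 5
Mean = 184/5 = 36.8000

Mean = 36.8000


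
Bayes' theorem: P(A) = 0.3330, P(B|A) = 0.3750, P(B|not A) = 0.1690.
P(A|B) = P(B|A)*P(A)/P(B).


P(B) = P(B|A)*P(A) + P(B|A')*P(A')
= 0.3750*0.3330 + 0.1690*0.6670
= 0.124875 + 0.112723 = 0.237598
P(A|B) = 0.124875/0.237598 = 0.5256

P(A|B) = 0.5256


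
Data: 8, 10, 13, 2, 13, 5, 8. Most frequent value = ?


Frequencies: 2:1, 5:1, 8:2, 10:1, 13:2
Max frequency = 2
Mode = 8, 13

Mode = 8, 13


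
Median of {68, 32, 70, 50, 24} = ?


Sorted: 24, 32, 50, 68, 70
n = 5 (odd)
Middle value = 50

Median = 50


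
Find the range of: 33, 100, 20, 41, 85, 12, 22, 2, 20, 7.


Max = 100, Min = 2
Range = 100 - 2 = 98

Range = 98


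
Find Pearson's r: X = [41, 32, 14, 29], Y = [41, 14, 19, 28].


Mean X = 29.0000, Mean Y = 25.5000
SD X = 9.721111, SD Y = 10.259142
Cov = 62.250000
r = 62.250000/(9.721111*10.259142) = 0.6242

r = 0.6242


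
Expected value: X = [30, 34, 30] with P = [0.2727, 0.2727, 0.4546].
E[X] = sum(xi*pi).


E[X] = 30*0.2727 + 34*0.2727 + 30*0.4546
= 8.1810 + 9.2718 + 13.6380
= 31.0908

E[X] = 31.0908


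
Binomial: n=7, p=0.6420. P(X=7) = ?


C(7,7) = 1
p^7 = 0.044952
(1-p)^0 = 1.000000
P = 1 * 0.044952 * 1.000000 = 0.0450

P(X=7) = 0.0450


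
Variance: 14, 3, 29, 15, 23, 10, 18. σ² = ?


Mean = 16.0000
Squared deviations: 4.0000, 169.0000, 169.0000, 1.0000, 49.0000, 36.0000, 4.0000
Sum = 432.0000
Variance = 432.0000/7 = 61.7143

Variance = 61.7143


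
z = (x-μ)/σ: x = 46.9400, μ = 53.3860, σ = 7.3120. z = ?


z = (46.9400 - 53.3860)/7.3120
= -6.4460/7.3120
= -0.8816

z = -0.8816


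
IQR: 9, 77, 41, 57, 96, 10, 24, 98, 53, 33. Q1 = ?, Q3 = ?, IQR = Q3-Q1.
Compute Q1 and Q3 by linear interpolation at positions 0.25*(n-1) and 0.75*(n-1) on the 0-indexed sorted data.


Sorted: 9, 10, 24, 33, 41, 53, 57, 77, 96, 98
Q1 (25th %ile) = 26.2500
Q3 (75th %ile) = 72.0000
IQR = 72.0000 - 26.2500 = 45.7500

IQR = 45.7500


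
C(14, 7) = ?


C(14,7) = 14!/(7! × 7!)
= 87178291200/(5040 × 5040)
= 3432

C(14,7) = 3432


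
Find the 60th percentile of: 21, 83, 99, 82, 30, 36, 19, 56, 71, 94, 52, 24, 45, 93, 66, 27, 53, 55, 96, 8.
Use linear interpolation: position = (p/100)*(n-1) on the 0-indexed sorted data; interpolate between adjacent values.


Sorted: 8, 19, 21, 24, 27, 30, 36, 45, 52, 53, 55, 56, 66, 71, 82, 83, 93, 94, 96, 99
n = 20
Index = 60/100 * 19 = 11.4000
Lower = data[11] = 56, Upper = data[12] = 66
P60 = 56 + 0.4000*(10) = 60.0000

P60 = 60.0000


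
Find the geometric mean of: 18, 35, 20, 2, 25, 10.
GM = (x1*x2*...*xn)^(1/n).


Product = 18 × 35 × 20 × 2 × 25 × 10 = 6300000
GM = 6300000^(1/6) = 13.5901

GM = 13.5901


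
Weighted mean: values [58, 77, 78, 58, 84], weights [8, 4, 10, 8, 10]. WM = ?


Numerator = 58*8 + 77*4 + 78*10 + 58*8 + 84*10 = 2856
Denominator = 8 + 4 + 10 + 8 + 10 = 40
WM = 2856/40 = 71.4000

WM = 71.4000


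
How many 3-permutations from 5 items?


P(5,3) = 5!/2!
= 120/2
= 60

P(5,3) = 60


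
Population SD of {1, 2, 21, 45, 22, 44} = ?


Mean = 22.5000
Variance = 308.9167
SD = sqrt(308.9167) = 17.5760

SD = 17.5760


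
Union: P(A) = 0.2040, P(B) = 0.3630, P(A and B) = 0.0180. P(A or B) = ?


P(A∪B) = 0.2040 + 0.3630 - 0.0180
= 0.5670 - 0.0180
= 0.5490

P(A∪B) = 0.5490


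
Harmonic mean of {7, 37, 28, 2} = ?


Sum of reciprocals = 1/7 + 1/37 + 1/28 + 1/2 = 0.705598
HM = 4/0.705598 = 5.6689

HM = 5.6689


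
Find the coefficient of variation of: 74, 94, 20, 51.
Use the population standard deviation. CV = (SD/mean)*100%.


Mean = 59.7500
SD = 27.5352
CV = (27.5352/59.7500)*100 = 46.0840%

CV = 46.0840%


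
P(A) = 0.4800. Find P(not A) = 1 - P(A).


P(not A) = 1 - 0.4800 = 0.5200

P(not A) = 0.5200


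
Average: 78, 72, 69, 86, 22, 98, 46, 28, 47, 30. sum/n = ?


Sum = 78 + 72 + 69 + 86 + 22 + 98 + 46 + 28 + 47 + 30 = 576
n = 10
Mean = 576/10 = 57.6000

Mean = 57.6000


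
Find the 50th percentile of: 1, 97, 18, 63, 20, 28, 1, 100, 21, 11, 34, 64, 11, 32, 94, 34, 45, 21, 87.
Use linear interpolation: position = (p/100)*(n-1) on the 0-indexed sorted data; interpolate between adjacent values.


Sorted: 1, 1, 11, 11, 18, 20, 21, 21, 28, 32, 34, 34, 45, 63, 64, 87, 94, 97, 100
n = 19
Index = 50/100 * 18 = 9.0000
Lower = data[9] = 32, Upper = data[10] = 34
P50 = 32 + 0*(2) = 32.0000

P50 = 32.0000


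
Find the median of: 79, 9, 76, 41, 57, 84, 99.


Sorted: 9, 41, 57, 76, 79, 84, 99
n = 7 (odd)
Middle value = 76

Median = 76


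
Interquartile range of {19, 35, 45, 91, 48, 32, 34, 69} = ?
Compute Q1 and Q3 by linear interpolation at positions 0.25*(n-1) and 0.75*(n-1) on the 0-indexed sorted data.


Sorted: 19, 32, 34, 35, 45, 48, 69, 91
Q1 (25th %ile) = 33.5000
Q3 (75th %ile) = 53.2500
IQR = 53.2500 - 33.5000 = 19.7500

IQR = 19.7500


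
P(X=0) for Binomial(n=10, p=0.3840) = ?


C(10,0) = 1
p^0 = 1.000000
(1-p)^10 = 0.007867
P = 1 * 1.000000 * 0.007867 = 0.0079

P(X=0) = 0.0079


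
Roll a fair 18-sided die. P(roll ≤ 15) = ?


Favorable outcomes (roll ≤ 15): 15
Total outcomes = 18
P = 15/18 = 0.8333

P = 0.8333


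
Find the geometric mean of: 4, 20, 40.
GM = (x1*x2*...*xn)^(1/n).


Product = 4 × 20 × 40 = 3200
GM = 3200^(1/3) = 14.7361

GM = 14.7361


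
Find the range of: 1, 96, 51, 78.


Max = 96, Min = 1
Range = 96 - 1 = 95

Range = 95


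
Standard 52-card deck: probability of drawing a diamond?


13 diamonds in 52 cards
P = 13/52 = 0.2500

P = 0.2500


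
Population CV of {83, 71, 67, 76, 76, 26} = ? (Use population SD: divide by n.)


Mean = 66.5000
SD = 18.7683
CV = (18.7683/66.5000)*100 = 28.2230%

CV = 28.2230%


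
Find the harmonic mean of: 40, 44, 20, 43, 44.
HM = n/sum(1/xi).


Sum of reciprocals = 1/40 + 1/44 + 1/20 + 1/43 + 1/44 = 0.143710
HM = 5/0.143710 = 34.7922

HM = 34.7922


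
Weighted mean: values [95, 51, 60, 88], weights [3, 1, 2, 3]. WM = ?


Numerator = 95*3 + 51*1 + 60*2 + 88*3 = 720
Denominator = 3 + 1 + 2 + 3 = 9
WM = 720/9 = 80.0000

WM = 80.0000


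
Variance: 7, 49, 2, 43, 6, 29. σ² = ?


Mean = 22.6667
Squared deviations: 245.4444, 693.4444, 427.1111, 413.4444, 277.7778, 40.1111
Sum = 2097.3333
Variance = 2097.3333/6 = 349.5556

Variance = 349.5556


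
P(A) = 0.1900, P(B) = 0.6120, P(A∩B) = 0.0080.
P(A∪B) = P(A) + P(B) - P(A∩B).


P(A∪B) = 0.1900 + 0.6120 - 0.0080
= 0.8020 - 0.0080
= 0.7940

P(A∪B) = 0.7940


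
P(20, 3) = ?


P(20,3) = 20!/17!
= 2432902008176640000/355687428096000
= 6840

P(20,3) = 6840


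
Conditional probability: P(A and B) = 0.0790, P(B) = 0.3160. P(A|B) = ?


P(A|B) = 0.0790/0.3160 = 0.2500

P(A|B) = 0.2500


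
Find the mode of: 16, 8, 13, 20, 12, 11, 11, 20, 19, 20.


Frequencies: 8:1, 11:2, 12:1, 13:1, 16:1, 19:1, 20:3
Max frequency = 3
Mode = 20

Mode = 20


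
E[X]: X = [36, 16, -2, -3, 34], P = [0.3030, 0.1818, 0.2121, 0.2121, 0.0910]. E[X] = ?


E[X] = 36*0.3030 + 16*0.1818 - 2*0.2121 - 3*0.2121 + 34*0.0910
= 10.9080 + 2.9088 - 0.4242 - 0.6363 + 3.0940
= 15.8503

E[X] = 15.8503


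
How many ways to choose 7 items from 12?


C(12,7) = 12!/(7! × 5!)
= 479001600/(5040 × 120)
= 792

C(12,7) = 792


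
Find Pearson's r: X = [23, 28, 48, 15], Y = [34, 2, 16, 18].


Mean X = 28.5000, Mean Y = 17.5000
SD X = 12.175796, SD Y = 11.346806
Cov = -29.750000
r = -29.750000/(12.175796*11.346806) = -0.2153

r = -0.2153


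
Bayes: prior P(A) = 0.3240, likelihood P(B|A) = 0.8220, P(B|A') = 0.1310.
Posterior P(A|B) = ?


P(B) = P(B|A)*P(A) + P(B|A')*P(A')
= 0.8220*0.3240 + 0.1310*0.6760
= 0.266328 + 0.088556 = 0.354884
P(A|B) = 0.266328/0.354884 = 0.7505

P(A|B) = 0.7505


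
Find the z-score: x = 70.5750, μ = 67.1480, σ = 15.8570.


z = (70.5750 - 67.1480)/15.8570
= 3.4270/15.8570
= 0.2161

z = 0.2161


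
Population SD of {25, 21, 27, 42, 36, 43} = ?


Mean = 32.3333
Variance = 71.8889
SD = sqrt(71.8889) = 8.4787

SD = 8.4787


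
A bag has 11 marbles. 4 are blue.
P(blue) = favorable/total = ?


P = 4/11 = 0.3636

P = 0.3636


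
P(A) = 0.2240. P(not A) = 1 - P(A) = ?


P(not A) = 1 - 0.2240 = 0.7760

P(not A) = 0.7760


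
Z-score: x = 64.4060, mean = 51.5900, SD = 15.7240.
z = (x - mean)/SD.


z = (64.4060 - 51.5900)/15.7240
= 12.8160/15.7240
= 0.8151

z = 0.8151


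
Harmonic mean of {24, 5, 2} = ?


Sum of reciprocals = 1/24 + 1/5 + 1/2 = 0.741667
HM = 3/0.741667 = 4.0449

HM = 4.0449


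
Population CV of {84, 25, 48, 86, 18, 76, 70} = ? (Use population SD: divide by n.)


Mean = 58.1429
SD = 25.9584
CV = (25.9584/58.1429)*100 = 44.6458%

CV = 44.6458%


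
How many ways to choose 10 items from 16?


C(16,10) = 16!/(10! × 6!)
= 20922789888000/(3628800 × 720)
= 8008

C(16,10) = 8008


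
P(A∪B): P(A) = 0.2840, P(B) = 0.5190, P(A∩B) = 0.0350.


P(A∪B) = 0.2840 + 0.5190 - 0.0350
= 0.8030 - 0.0350
= 0.7680

P(A∪B) = 0.7680


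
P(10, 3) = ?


P(10,3) = 10!/7!
= 3628800/5040
= 720

P(10,3) = 720


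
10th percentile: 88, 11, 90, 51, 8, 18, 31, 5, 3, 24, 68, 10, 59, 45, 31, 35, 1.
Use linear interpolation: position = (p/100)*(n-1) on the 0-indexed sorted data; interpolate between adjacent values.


Sorted: 1, 3, 5, 8, 10, 11, 18, 24, 31, 31, 35, 45, 51, 59, 68, 88, 90
n = 17
Index = 10/100 * 16 = 1.6000
Lower = data[1] = 3, Upper = data[2] = 5
P10 = 3 + 0.6000*(2) = 4.2000

P10 = 4.2000


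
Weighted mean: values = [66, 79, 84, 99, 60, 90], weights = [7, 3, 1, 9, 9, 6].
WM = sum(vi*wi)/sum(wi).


Numerator = 66*7 + 79*3 + 84*1 + 99*9 + 60*9 + 90*6 = 2754
Denominator = 7 + 3 + 1 + 9 + 9 + 6 = 35
WM = 2754/35 = 78.6857

WM = 78.6857


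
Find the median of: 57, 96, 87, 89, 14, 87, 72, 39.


Sorted: 14, 39, 57, 72, 87, 87, 89, 96
n = 8 (even)
Middle values: 72 and 87
Median = (72+87)/2 = 79.5000

Median = 79.5000


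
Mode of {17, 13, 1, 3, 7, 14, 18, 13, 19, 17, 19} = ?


Frequencies: 1:1, 3:1, 7:1, 13:2, 14:1, 17:2, 18:1, 19:2
Max frequency = 2
Mode = 13, 17, 19

Mode = 13, 17, 19


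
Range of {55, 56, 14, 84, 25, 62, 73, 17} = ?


Max = 84, Min = 14
Range = 84 - 14 = 70

Range = 70


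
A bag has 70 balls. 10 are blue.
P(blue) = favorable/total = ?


P = 10/70 = 0.1429

P = 0.1429


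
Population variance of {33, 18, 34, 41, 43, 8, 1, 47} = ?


Mean = 28.1250
Squared deviations: 23.7656, 102.5156, 34.5156, 165.7656, 221.2656, 405.0156, 735.7656, 356.2656
Sum = 2044.8750
Variance = 2044.8750/8 = 255.6094

Variance = 255.6094


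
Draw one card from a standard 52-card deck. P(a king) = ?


4 kings in 52 cards
P = 4/52 = 0.0769

P = 0.0769


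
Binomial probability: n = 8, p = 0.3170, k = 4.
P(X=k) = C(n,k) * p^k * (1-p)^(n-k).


C(8,4) = 70
p^4 = 0.010098
(1-p)^4 = 0.217612
P = 70 * 0.010098 * 0.217612 = 0.1538

P(X=4) = 0.1538


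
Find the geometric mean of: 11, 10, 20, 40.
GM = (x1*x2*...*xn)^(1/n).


Product = 11 × 10 × 20 × 40 = 88000
GM = 88000^(1/4) = 17.2235

GM = 17.2235


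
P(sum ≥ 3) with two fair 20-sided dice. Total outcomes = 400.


Total outcomes = 20×20 = 400
Favorable (sum ≥ 3): 399
P = 399/400 = 0.9975

P = 0.9975


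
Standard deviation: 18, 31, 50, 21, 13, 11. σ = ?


Mean = 24.0000
Variance = 176.6667
SD = sqrt(176.6667) = 13.2916

SD = 13.2916


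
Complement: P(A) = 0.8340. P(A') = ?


P(not A) = 1 - 0.8340 = 0.1660

P(not A) = 0.1660


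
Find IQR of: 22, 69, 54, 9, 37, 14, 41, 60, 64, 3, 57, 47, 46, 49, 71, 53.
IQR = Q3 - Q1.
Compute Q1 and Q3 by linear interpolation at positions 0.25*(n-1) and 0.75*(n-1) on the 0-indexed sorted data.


Sorted: 3, 9, 14, 22, 37, 41, 46, 47, 49, 53, 54, 57, 60, 64, 69, 71
Q1 (25th %ile) = 33.2500
Q3 (75th %ile) = 57.7500
IQR = 57.7500 - 33.2500 = 24.5000

IQR = 24.5000


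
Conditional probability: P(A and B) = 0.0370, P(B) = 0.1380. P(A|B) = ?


P(A|B) = 0.0370/0.1380 = 0.2681

P(A|B) = 0.2681


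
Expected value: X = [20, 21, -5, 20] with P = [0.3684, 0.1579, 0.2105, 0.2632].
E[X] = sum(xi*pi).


E[X] = 20*0.3684 + 21*0.1579 - 5*0.2105 + 20*0.2632
= 7.3680 + 3.3159 - 1.0525 + 5.2640
= 14.8954

E[X] = 14.8954


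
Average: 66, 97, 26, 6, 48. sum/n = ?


Sum = 66 + 97 + 26 + 6 + 48 = 243
n = 5
Mean = 243/5 = 48.6000

Mean = 48.6000


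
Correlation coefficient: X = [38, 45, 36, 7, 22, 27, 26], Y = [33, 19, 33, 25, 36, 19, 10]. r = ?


Mean X = 28.7143, Mean Y = 25.0000
SD X = 11.535217, SD Y = 8.831761
Cov = 1.714286
r = 1.714286/(11.535217*8.831761) = 0.0168

r = 0.0168


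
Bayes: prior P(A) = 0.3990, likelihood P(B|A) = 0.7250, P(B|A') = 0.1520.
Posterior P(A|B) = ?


P(B) = P(B|A)*P(A) + P(B|A')*P(A')
= 0.7250*0.3990 + 0.1520*0.6010
= 0.289275 + 0.091352 = 0.380627
P(A|B) = 0.289275/0.380627 = 0.7600

P(A|B) = 0.7600


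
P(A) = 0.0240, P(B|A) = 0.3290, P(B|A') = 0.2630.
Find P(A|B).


P(B) = P(B|A)*P(A) + P(B|A')*P(A')
= 0.3290*0.0240 + 0.2630*0.9760
= 0.007896 + 0.256688 = 0.264584
P(A|B) = 0.007896/0.264584 = 0.0298

P(A|B) = 0.0298


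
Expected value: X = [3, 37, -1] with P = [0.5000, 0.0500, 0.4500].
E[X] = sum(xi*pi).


E[X] = 3*0.5000 + 37*0.0500 - 1*0.4500
= 1.5000 + 1.8500 - 0.4500
= 2.9000

E[X] = 2.9000


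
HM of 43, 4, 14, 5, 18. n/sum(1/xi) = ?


Sum of reciprocals = 1/43 + 1/4 + 1/14 + 1/5 + 1/18 = 0.600240
HM = 5/0.600240 = 8.3300

HM = 8.3300


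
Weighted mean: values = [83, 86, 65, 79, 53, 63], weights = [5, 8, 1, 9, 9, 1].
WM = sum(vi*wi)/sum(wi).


Numerator = 83*5 + 86*8 + 65*1 + 79*9 + 53*9 + 63*1 = 2419
Denominator = 5 + 8 + 1 + 9 + 9 + 1 = 33
WM = 2419/33 = 73.3030

WM = 73.3030


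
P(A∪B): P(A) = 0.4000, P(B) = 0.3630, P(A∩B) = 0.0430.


P(A∪B) = 0.4000 + 0.3630 - 0.0430
= 0.7630 - 0.0430
= 0.7200

P(A∪B) = 0.7200


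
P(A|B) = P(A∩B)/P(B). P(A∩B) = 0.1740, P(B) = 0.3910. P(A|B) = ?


P(A|B) = 0.1740/0.3910 = 0.4450

P(A|B) = 0.4450


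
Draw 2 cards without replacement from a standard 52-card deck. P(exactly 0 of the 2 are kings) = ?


Hypergeometric: P(X=0) = C(4,0)·C(48,2) / C(52,2)
= 1 × 1128 / 1326
= 1128/1326 = 0.8507

P = 0.8507


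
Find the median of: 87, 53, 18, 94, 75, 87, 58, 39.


Sorted: 18, 39, 53, 58, 75, 87, 87, 94
n = 8 (even)
Middle values: 58 and 75
Median = (58+75)/2 = 66.5000

Median = 66.5000


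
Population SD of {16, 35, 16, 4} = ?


Mean = 17.7500
Variance = 123.1875
SD = sqrt(123.1875) = 11.0990

SD = 11.0990


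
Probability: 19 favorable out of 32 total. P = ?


P = 19/32 = 0.5938

P = 0.5938


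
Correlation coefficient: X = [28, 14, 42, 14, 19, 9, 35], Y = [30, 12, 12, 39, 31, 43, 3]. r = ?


Mean X = 23.0000, Mean Y = 24.2857
SD X = 11.364104, SD Y = 14.139249
Cov = -110.142857
r = -110.142857/(11.364104*14.139249) = -0.6855

r = -0.6855


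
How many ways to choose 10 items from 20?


C(20,10) = 20!/(10! × 10!)
= 2432902008176640000/(3628800 × 3628800)
= 184756

C(20,10) = 184756


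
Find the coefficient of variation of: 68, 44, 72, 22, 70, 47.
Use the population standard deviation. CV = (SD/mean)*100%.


Mean = 53.8333
SD = 18.0224
CV = (18.0224/53.8333)*100 = 33.4781%

CV = 33.4781%


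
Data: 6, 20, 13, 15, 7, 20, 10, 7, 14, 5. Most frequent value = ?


Frequencies: 5:1, 6:1, 7:2, 10:1, 13:1, 14:1, 15:1, 20:2
Max frequency = 2
Mode = 7, 20

Mode = 7, 20


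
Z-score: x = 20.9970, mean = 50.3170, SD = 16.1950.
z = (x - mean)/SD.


z = (20.9970 - 50.3170)/16.1950
= -29.3200/16.1950
= -1.8104

z = -1.8104


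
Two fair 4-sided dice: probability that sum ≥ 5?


Total outcomes = 4×4 = 16
Favorable (sum ≥ 5): 10
P = 10/16 = 0.6250

P = 0.6250


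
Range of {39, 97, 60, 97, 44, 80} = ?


Max = 97, Min = 39
Range = 97 - 39 = 58

Range = 58


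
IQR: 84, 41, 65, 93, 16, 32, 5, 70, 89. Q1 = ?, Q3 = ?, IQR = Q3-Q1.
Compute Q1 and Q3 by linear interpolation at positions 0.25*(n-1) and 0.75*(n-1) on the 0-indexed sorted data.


Sorted: 5, 16, 32, 41, 65, 70, 84, 89, 93
Q1 (25th %ile) = 32.0000
Q3 (75th %ile) = 84.0000
IQR = 84.0000 - 32.0000 = 52.0000

IQR = 52.0000


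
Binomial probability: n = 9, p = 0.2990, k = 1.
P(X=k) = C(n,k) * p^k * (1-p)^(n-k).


C(9,1) = 9
p^1 = 0.299000
(1-p)^8 = 0.058310
P = 9 * 0.299000 * 0.058310 = 0.1569

P(X=1) = 0.1569


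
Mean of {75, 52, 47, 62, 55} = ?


Sum = 75 + 52 + 47 + 62 + 55 = 291
n = 5
Mean = 291/5 = 58.2000

Mean = 58.2000


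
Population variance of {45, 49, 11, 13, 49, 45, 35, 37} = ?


Mean = 35.5000
Squared deviations: 90.2500, 182.2500, 600.2500, 506.2500, 182.2500, 90.2500, 0.2500, 2.2500
Sum = 1654.0000
Variance = 1654.0000/8 = 206.7500

Variance = 206.7500


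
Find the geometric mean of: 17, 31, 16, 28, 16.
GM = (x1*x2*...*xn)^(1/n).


Product = 17 × 31 × 16 × 28 × 16 = 3777536
GM = 3777536^(1/5) = 20.6748

GM = 20.6748


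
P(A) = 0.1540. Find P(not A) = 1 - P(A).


P(not A) = 1 - 0.1540 = 0.8460

P(not A) = 0.8460


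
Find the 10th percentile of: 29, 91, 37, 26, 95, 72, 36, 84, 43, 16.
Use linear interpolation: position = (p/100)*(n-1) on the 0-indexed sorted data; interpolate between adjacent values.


Sorted: 16, 26, 29, 36, 37, 43, 72, 84, 91, 95
n = 10
Index = 10/100 * 9 = 0.9000
Lower = data[0] = 16, Upper = data[1] = 26
P10 = 16 + 0.9000*(10) = 25.0000

P10 = 25.0000


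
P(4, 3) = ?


P(4,3) = 4!/1!
= 24/1
= 24

P(4,3) = 24


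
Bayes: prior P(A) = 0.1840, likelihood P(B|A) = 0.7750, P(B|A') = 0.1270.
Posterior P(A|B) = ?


P(B) = P(B|A)*P(A) + P(B|A')*P(A')
= 0.7750*0.1840 + 0.1270*0.8160
= 0.142600 + 0.103632 = 0.246232
P(A|B) = 0.142600/0.246232 = 0.5791

P(A|B) = 0.5791


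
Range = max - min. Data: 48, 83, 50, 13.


Max = 83, Min = 13
Range = 83 - 13 = 70

Range = 70


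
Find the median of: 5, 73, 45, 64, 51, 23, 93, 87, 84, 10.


Sorted: 5, 10, 23, 45, 51, 64, 73, 84, 87, 93
n = 10 (even)
Middle values: 51 and 64
Median = (51+64)/2 = 57.5000

Median = 57.5000


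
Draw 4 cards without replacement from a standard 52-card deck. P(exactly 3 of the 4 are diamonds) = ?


Hypergeometric: P(X=3) = C(13,3)·C(39,1) / C(52,4)
= 286 × 39 / 270725
= 11154/270725 = 0.0412

P = 0.0412


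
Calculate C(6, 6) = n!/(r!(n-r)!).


C(6,6) = 6!/(6! × 0!)
= 720/(720 × 1)
= 1

C(6,6) = 1


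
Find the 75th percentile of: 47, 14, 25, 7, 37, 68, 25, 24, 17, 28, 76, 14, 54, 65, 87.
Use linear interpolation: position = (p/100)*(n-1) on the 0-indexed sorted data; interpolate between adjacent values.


Sorted: 7, 14, 14, 17, 24, 25, 25, 28, 37, 47, 54, 65, 68, 76, 87
n = 15
Index = 75/100 * 14 = 10.5000
Lower = data[10] = 54, Upper = data[11] = 65
P75 = 54 + 0.5000*(11) = 59.5000

P75 = 59.5000


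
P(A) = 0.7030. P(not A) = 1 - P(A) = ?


P(not A) = 1 - 0.7030 = 0.2970

P(not A) = 0.2970


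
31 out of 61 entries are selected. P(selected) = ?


P = 31/61 = 0.5082

P = 0.5082


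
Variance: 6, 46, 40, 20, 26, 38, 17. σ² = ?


Mean = 27.5714
Squared deviations: 465.3265, 339.6122, 154.4694, 57.3265, 2.4694, 108.7551, 111.7551
Sum = 1239.7143
Variance = 1239.7143/7 = 177.1020

Variance = 177.1020


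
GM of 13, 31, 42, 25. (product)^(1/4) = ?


Product = 13 × 31 × 42 × 25 = 423150
GM = 423150^(1/4) = 25.5049

GM = 25.5049


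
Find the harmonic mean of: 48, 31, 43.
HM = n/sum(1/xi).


Sum of reciprocals = 1/48 + 1/31 + 1/43 = 0.076347
HM = 3/0.076347 = 39.2942

HM = 39.2942


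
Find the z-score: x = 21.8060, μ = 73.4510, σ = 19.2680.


z = (21.8060 - 73.4510)/19.2680
= -51.6450/19.2680
= -2.6804

z = -2.6804


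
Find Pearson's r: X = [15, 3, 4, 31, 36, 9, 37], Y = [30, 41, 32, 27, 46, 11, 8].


Mean X = 19.2857, Mean Y = 27.8571
SD X = 13.904925, SD Y = 13.108651
Cov = -24.530612
r = -24.530612/(13.904925*13.108651) = -0.1346

r = -0.1346


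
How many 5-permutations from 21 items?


P(21,5) = 21!/16!
= 51090942171709440000/20922789888000
= 2441880

P(21,5) = 2441880


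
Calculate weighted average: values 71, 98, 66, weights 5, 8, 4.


Numerator = 71*5 + 98*8 + 66*4 = 1403
Denominator = 5 + 8 + 4 = 17
WM = 1403/17 = 82.5294

WM = 82.5294


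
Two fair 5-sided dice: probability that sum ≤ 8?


Total outcomes = 5×5 = 25
Favorable (sum ≤ 8): 22
P = 22/25 = 0.8800

P = 0.8800


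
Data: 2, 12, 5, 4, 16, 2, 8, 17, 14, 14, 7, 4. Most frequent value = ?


Frequencies: 2:2, 4:2, 5:1, 7:1, 8:1, 12:1, 14:2, 16:1, 17:1
Max frequency = 2
Mode = 2, 4, 14

Mode = 2, 4, 14


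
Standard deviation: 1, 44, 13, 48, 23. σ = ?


Mean = 25.8000
Variance = 322.1600
SD = sqrt(322.1600) = 17.9488

SD = 17.9488


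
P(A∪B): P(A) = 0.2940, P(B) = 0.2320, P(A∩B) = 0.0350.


P(A∪B) = 0.2940 + 0.2320 - 0.0350
= 0.5260 - 0.0350
= 0.4910

P(A∪B) = 0.4910


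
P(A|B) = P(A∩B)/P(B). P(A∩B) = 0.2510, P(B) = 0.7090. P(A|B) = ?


P(A|B) = 0.2510/0.7090 = 0.3540

P(A|B) = 0.3540


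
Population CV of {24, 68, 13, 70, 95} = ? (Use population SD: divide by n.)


Mean = 54.0000
SD = 30.7050
CV = (30.7050/54.0000)*100 = 56.8612%

CV = 56.8612%


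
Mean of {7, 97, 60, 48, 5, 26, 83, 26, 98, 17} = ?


Sum = 7 + 97 + 60 + 48 + 5 + 26 + 83 + 26 + 98 + 17 = 467
n = 10
Mean = 467/10 = 46.7000

Mean = 46.7000


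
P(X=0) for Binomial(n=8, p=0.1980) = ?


C(8,0) = 1
p^0 = 1.000000
(1-p)^8 = 0.171157
P = 1 * 1.000000 * 0.171157 = 0.1712

P(X=0) = 0.1712


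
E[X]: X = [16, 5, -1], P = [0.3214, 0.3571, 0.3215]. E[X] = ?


E[X] = 16*0.3214 + 5*0.3571 - 1*0.3215
= 5.1424 + 1.7855 - 0.3215
= 6.6064

E[X] = 6.6064


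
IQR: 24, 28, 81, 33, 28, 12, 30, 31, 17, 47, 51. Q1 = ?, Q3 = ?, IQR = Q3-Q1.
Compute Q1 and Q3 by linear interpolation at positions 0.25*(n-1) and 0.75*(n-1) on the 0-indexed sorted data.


Sorted: 12, 17, 24, 28, 28, 30, 31, 33, 47, 51, 81
Q1 (25th %ile) = 26.0000
Q3 (75th %ile) = 40.0000
IQR = 40.0000 - 26.0000 = 14.0000

IQR = 14.0000


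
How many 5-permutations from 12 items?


P(12,5) = 12!/7!
= 479001600/5040
= 95040

P(12,5) = 95040


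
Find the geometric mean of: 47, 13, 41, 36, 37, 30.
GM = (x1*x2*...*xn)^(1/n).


Product = 47 × 13 × 41 × 36 × 37 × 30 = 1001037960
GM = 1001037960^(1/6) = 31.6282

GM = 31.6282


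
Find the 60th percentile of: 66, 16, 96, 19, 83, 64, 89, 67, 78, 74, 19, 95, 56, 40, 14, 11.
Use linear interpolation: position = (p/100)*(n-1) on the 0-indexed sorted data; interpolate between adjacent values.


Sorted: 11, 14, 16, 19, 19, 40, 56, 64, 66, 67, 74, 78, 83, 89, 95, 96
n = 16
Index = 60/100 * 15 = 9.0000
Lower = data[9] = 67, Upper = data[10] = 74
P60 = 67 + 0*(7) = 67.0000

P60 = 67.0000


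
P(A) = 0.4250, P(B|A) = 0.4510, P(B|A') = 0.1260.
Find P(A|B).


P(B) = P(B|A)*P(A) + P(B|A')*P(A')
= 0.4510*0.4250 + 0.1260*0.5750
= 0.191675 + 0.072450 = 0.264125
P(A|B) = 0.191675/0.264125 = 0.7257

P(A|B) = 0.7257


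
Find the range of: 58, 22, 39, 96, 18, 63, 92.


Max = 96, Min = 18
Range = 96 - 18 = 78

Range = 78


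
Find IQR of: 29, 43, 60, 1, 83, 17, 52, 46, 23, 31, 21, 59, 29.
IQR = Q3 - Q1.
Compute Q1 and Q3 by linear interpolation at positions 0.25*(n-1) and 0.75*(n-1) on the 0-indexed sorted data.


Sorted: 1, 17, 21, 23, 29, 29, 31, 43, 46, 52, 59, 60, 83
Q1 (25th %ile) = 23.0000
Q3 (75th %ile) = 52.0000
IQR = 52.0000 - 23.0000 = 29.0000

IQR = 29.0000


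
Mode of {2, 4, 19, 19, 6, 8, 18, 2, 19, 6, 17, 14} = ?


Frequencies: 2:2, 4:1, 6:2, 8:1, 14:1, 17:1, 18:1, 19:3
Max frequency = 3
Mode = 19

Mode = 19


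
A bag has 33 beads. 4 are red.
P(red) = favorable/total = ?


P = 4/33 = 0.1212

P = 0.1212


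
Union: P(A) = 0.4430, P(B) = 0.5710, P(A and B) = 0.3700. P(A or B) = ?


P(A∪B) = 0.4430 + 0.5710 - 0.3700
= 1.0140 - 0.3700
= 0.6440

P(A∪B) = 0.6440


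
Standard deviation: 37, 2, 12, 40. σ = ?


Mean = 22.7500
Variance = 261.6875
SD = sqrt(261.6875) = 16.1768

SD = 16.1768


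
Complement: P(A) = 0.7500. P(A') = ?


P(not A) = 1 - 0.7500 = 0.2500

P(not A) = 0.2500


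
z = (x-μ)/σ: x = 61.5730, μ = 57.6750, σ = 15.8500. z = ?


z = (61.5730 - 57.6750)/15.8500
= 3.8980/15.8500
= 0.2459

z = 0.2459


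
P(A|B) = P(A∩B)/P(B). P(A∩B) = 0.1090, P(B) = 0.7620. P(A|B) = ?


P(A|B) = 0.1090/0.7620 = 0.1430

P(A|B) = 0.1430


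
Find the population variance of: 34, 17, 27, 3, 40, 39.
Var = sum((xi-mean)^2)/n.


Mean = 26.6667
Squared deviations: 53.7778, 93.4444, 0.1111, 560.1111, 177.7778, 152.1111
Sum = 1037.3333
Variance = 1037.3333/6 = 172.8889

Variance = 172.8889


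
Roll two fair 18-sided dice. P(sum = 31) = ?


Total outcomes = 18×18 = 324
Favorable (sum = 31): 6
P = 6/324 = 0.0185

P = 0.0185


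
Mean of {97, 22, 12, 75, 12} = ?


Sum = 97 + 22 + 12 + 75 + 12 = 218
n = 5
Mean = 218/5 = 43.6000

Mean = 43.6000


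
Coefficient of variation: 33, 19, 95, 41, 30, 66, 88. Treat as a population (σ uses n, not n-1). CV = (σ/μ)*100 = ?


Mean = 53.1429
SD = 27.7408
CV = (27.7408/53.1429)*100 = 52.2004%

CV = 52.2004%


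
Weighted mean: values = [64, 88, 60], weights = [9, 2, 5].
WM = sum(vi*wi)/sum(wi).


Numerator = 64*9 + 88*2 + 60*5 = 1052
Denominator = 9 + 2 + 5 = 16
WM = 1052/16 = 65.7500

WM = 65.7500


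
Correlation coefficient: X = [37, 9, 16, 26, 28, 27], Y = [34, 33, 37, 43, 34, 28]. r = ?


Mean X = 23.8333, Mean Y = 34.8333
SD X = 9.007713, SD Y = 4.524624
Cov = -1.361111
r = -1.361111/(9.007713*4.524624) = -0.0334

r = -0.0334


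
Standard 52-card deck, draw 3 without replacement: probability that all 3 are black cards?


P(all black cards) = (26/52) × (25/51) × (24/50)
= 0.1176

P = 0.1176


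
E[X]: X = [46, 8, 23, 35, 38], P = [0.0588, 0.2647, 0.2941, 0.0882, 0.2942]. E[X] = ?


E[X] = 46*0.0588 + 8*0.2647 + 23*0.2941 + 35*0.0882 + 38*0.2942
= 2.7048 + 2.1176 + 6.7643 + 3.0870 + 11.1796
= 25.8533

E[X] = 25.8533


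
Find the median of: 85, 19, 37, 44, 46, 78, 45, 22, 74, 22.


Sorted: 19, 22, 22, 37, 44, 45, 46, 74, 78, 85
n = 10 (even)
Middle values: 44 and 45
Median = (44+45)/2 = 44.5000

Median = 44.5000


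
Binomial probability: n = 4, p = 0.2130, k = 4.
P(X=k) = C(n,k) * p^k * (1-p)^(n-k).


C(4,4) = 1
p^4 = 0.002058
(1-p)^0 = 1.000000
P = 1 * 0.002058 * 1.000000 = 0.0021

P(X=4) = 0.0021


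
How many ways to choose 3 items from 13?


C(13,3) = 13!/(3! × 10!)
= 6227020800/(6 × 3628800)
= 286

C(13,3) = 286


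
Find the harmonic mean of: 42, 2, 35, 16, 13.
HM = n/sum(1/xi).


Sum of reciprocals = 1/42 + 1/2 + 1/35 + 1/16 + 1/13 = 0.691804
HM = 5/0.691804 = 7.2275

HM = 7.2275


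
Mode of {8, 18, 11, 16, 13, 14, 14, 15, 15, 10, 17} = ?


Frequencies: 8:1, 10:1, 11:1, 13:1, 14:2, 15:2, 16:1, 17:1, 18:1
Max frequency = 2
Mode = 14, 15

Mode = 14, 15


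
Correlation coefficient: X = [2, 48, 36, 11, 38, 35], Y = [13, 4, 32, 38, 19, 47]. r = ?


Mean X = 28.3333, Mean Y = 25.5000
SD X = 16.213849, SD Y = 14.840822
Cov = -30.000000
r = -30.000000/(16.213849*14.840822) = -0.1247

r = -0.1247


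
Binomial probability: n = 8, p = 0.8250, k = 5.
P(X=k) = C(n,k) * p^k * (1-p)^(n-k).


C(8,5) = 56
p^5 = 0.382182
(1-p)^3 = 0.005359
P = 56 * 0.382182 * 0.005359 = 0.1147

P(X=5) = 0.1147


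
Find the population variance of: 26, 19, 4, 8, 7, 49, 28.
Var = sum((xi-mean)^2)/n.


Mean = 20.1429
Squared deviations: 34.3061, 1.3061, 260.5918, 147.4490, 172.7347, 832.7347, 61.7347
Sum = 1510.8571
Variance = 1510.8571/7 = 215.8367

Variance = 215.8367


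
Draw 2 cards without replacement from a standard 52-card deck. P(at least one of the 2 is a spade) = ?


P(at least one) = 1 - P(none)
P(none) = (39/52) × (38/51) = 0.558824
P(at least one) = 1 - 0.558824 = 0.4412

P = 0.4412


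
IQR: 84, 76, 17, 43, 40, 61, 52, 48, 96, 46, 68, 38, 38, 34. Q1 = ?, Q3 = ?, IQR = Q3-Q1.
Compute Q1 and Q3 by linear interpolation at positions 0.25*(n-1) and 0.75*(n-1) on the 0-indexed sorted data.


Sorted: 17, 34, 38, 38, 40, 43, 46, 48, 52, 61, 68, 76, 84, 96
Q1 (25th %ile) = 38.5000
Q3 (75th %ile) = 66.2500
IQR = 66.2500 - 38.5000 = 27.7500

IQR = 27.7500


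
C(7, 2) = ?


C(7,2) = 7!/(2! × 5!)
= 5040/(2 × 120)
= 21

C(7,2) = 21


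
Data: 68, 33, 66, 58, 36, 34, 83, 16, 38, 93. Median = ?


Sorted: 16, 33, 34, 36, 38, 58, 66, 68, 83, 93
n = 10 (even)
Middle values: 38 and 58
Median = (38+58)/2 = 48.0000

Median = 48.0000
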